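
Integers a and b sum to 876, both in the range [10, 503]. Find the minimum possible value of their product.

ab = a(876 − a) is concave in a, so over [373, 503] it is minimized at an endpoint.
The extreme feasible split is a = 373, b = 503, giving ab = 187619.

187619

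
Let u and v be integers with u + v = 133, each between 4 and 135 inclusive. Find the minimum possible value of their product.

516

uv = u(133 − u) is concave in u, so over [4, 129] it is minimized at an endpoint.
The extreme feasible split is u = 4, v = 129, giving uv = 516.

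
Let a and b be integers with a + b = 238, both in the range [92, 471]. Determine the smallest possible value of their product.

13432

ab = a(238 − a) is concave in a, so over [92, 146] it is minimized at an endpoint.
The extreme feasible split is a = 92, b = 146, giving ab = 13432.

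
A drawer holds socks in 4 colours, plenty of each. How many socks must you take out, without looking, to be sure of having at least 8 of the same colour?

29

In the worst case you draw 7 of each of the 4 colours: 4 × 7 = 28.
One more forces 8 of some colour, so 28 + 1 = 29.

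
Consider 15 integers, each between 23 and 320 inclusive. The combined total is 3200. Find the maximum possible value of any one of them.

Maximizing one value means minimizing the remaining 14.
The other 14 contribute at least 14 × 23 = 322, leaving at most 3200 − 322 = 2878.
But each integer is capped at 320, so the maximum is 320.
Achievable: one at 320 and the other 14 totalling 2880, which fits since 14 × 23 ≤ 2880 ≤ 14 × 320.

320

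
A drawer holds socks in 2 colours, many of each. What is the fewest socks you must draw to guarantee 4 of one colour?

You could draw 3 of every colour without reaching 4 of any — 6 in all.
One more forces 4 of some colour, so 6 + 1 = 7.

7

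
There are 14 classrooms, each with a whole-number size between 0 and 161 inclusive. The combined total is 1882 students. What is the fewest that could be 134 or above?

1

If only k of them are at least 134, the other 14 − k are at most 133, so the total is at most k·161 + (14 − k)·133.
This must reach 1882, so k·161 + (14 − k)·133 ≥ 1882, giving k ≥ 1.
Exactly 1 works: 1 value at 161 and 13 at 133 total 1890; lower one of the high values by 8 (still ≥ 134) to hit 1882.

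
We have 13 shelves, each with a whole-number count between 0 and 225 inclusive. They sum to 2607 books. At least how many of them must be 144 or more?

Suppose at most 13 − j of them reach 144; then j values are ≤ 143 and the rest ≤ 225.
The total is then ≤ 143·j + 225·(13 − j) = 2925 − 82j. For this to be ≥ 2607 we need j ≤ 3, so at least 13 − 3 = 10 must reach 144.
Exactly 10 works: 10 values at 225 and 3 at 143 total 2679; lower one of the high values by 72 (still ≥ 144) to hit 2607.

10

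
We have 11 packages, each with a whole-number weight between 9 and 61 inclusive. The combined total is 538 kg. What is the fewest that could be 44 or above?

4

If only k of them are at least 44, the other 11 − k are at most 43, so the total is at most k·61 + (11 − k)·43.
This must reach 538, so k·61 + (11 − k)·43 ≥ 538, giving k ≥ 4.
Exactly 4 works: 4 values at 61 and 7 at 43 total 545; lower one of the high values by 7 (still ≥ 44) to hit 538.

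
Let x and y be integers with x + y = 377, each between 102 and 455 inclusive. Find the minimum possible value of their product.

xy = x(377 − x) is concave in x, so over [102, 275] it is minimized at an endpoint.
The extreme feasible split is x = 102, y = 275, giving xy = 28050.

28050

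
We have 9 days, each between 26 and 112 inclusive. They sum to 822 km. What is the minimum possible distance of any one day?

26

Minimizing one value means maximizing the remaining 8.
The other 8 can take up 8 × 112 = 896 ≥ 822 − 26, so one day can sit at its floor of 26.
Achievable: one at 26 and the other 8 totalling 796, which fits since 8 × 26 ≤ 796 ≤ 8 × 112.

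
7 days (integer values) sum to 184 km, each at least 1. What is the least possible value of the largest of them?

If every one of the 7 were at most 26, the total would be at most 7 × 26 = 182 < 184.
Achievable: 2 of them at 27 and 5 at 26 total 184.

27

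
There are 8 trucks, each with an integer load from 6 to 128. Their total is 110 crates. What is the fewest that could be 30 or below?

6

Each value above 30 is at least 31, contributing at least 31 − 6 = 25 above the floor 6.
The sum exceeds the floor total 48 by 62, so at most ⌊62/25⌋ = 2 exceed 30, and at least 6 are ≤ 30.
Exactly 6 works: 6 values at 6 and 2 at 31 total 98; raise one of the low values by 12 (still ≤ 30) to hit 110.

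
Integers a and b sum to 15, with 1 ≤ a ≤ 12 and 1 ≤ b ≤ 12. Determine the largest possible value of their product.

For a fixed sum, the product ab is largest when a and b are as close as possible.
Taking a = 7 and b = 8 (both in [1, 12]) gives ab = 56.

56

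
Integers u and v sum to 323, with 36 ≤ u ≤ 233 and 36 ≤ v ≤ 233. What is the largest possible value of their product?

26082

For a fixed sum, the product uv is largest when u and v are as close as possible.
Taking u = 161 and v = 162 (both in [36, 233]) gives uv = 26082.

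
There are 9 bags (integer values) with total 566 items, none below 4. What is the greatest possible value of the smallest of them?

62

The average is 566/9 < 63, so some value is ≤ 62.
Taking 1 copy of 62 and 8 copies of 63 gives exactly 566, so 62 is attained.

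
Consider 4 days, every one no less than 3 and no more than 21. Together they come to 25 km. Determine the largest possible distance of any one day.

16

Maximizing one value means minimizing the remaining 3.
The other 3 contribute at least 3 × 3 = 9, leaving at most 25 − 9 = 16.
Since 16 ≤ 21, this is achievable: one at 16 and 3 at 3.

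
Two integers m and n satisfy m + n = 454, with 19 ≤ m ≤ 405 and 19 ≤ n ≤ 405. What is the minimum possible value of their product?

mn = m(454 − m) is concave in m, so over [49, 405] it is minimized at an endpoint.
At the endpoint m = 49, n = 454 − 49 = 405, so mn = 49 × 405 = 19845.

19845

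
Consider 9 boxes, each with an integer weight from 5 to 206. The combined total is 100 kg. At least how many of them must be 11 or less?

Let j be the number exceeding 11. Then the total is ≥ 12·j + 5·(9 − j) = 45 + 7j.
So 7j ≤ 55 and j ≤ 7; hence at least 9 − 7 = 2 are ≤ 11.
Exactly 2 works: 2 values at 5 and 7 at 12 total 94; raise one of the low values by 6 (still ≤ 11) to hit 100.

2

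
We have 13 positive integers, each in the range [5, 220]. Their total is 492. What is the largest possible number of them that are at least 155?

2

With k values at 155 or above and the rest at least 5, the sum is at least 65 + 150k.
Since the sum is 492, we need 150k ≤ 427, i.e. k ≤ 2.
k = 2 is achieved by 2 values at 155 and 11 at 5, total 365; add 127 to one value (staying below 155) to reach 492.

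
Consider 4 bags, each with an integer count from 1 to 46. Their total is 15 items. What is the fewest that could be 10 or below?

3

Each value above 10 is at least 11, contributing at least 11 − 1 = 10 above the floor 1.
The sum exceeds the floor total 4 by 11, so at most ⌊11/10⌋ = 1 exceed 10, and at least 3 are ≤ 10.
Exactly 3 works: 3 values at 1 and 1 at 11 total 14; raise one of the low values by 1 (still ≤ 10) to hit 15.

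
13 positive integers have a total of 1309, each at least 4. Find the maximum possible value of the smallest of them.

100

If every one of the 13 were at least 101, the total would be at least 13 × 101 = 1313 > 1309.
Equality holds with 4 values of 100 and 9 values of 101.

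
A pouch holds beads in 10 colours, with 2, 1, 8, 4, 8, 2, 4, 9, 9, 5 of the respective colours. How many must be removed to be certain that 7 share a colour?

In the worst case you take as many as possible of each colour without reaching 7: 2 + 1 + 6 + 4 + 6 + 2 + 4 + 6 + 6 + 5 = 42.
The next one must give 7 of some colour, so 42 + 1 = 43.

43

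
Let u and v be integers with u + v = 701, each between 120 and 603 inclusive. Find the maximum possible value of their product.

uv = u(701 − u) is maximized when u is as near 701/2 as the bounds allow.
Taking u = 350 and v = 351 (both in [120, 603]) gives uv = 122850.

122850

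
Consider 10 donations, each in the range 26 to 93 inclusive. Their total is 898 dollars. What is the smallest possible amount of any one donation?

Minimizing one value means maximizing the remaining 9.
The other 9 contribute at most 9 × 93 = 837, leaving at least 898 − 837 = 61.
Since 61 ≥ 26, this is achievable: one at 61 and 9 at 93.

61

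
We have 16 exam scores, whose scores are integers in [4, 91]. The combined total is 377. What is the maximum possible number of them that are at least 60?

With k values at 60 or above and the rest at least 4, the sum is at least 64 + 56k.
Since the sum is 377, we need 56k ≤ 313, i.e. k ≤ 5.
k = 5 is achieved by 5 values at 60 and 11 at 4, total 344; add 33 to one value (staying below 60) to reach 377.

5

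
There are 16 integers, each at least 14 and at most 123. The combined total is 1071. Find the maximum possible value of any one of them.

Maximizing one value means minimizing the remaining 15.
The other 15 contribute at least 15 × 14 = 210, leaving at most 1071 − 210 = 861.
But each integer is capped at 123, so the maximum is 123.
Achievable: one at 123 and the other 15 totalling 948, which fits since 15 × 14 ≤ 948 ≤ 15 × 123.

123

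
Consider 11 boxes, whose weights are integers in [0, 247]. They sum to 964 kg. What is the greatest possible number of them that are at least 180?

5

If k of the values are ≥ 180, the total is ≥ 180k + 0(11 − k).
Setting 180k + 0(11 − k) ≤ 964 gives 180k ≤ 964, so k ≤ 5.
k = 5 is achieved by 5 values at 180 and 6 at 0, total 900; add 64 to one value (staying below 180) to reach 964.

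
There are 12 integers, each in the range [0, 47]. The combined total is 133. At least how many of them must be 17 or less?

If only k of them are at most 17, the other 12 − k are at least 18, so the total is at least (12 − k)·18 + k·0.
This is ≤ 133, so (12 − k)·18 + 0k ≤ 133, which gives k ≥ 5.
Exactly 5 works: 5 values at 0 and 7 at 18 total 126; raise one of the low values by 7 (still ≤ 17) to hit 133.

5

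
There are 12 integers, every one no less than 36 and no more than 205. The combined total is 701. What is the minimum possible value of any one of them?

To make one integer as small as possible, make the other 11 as large as possible.
The other 11 can take up 11 × 205 = 2255 ≥ 701 − 36, so one integer can sit at its floor of 36.
Achievable: one at 36 and the other 11 totalling 665, which fits since 11 × 36 ≤ 665 ≤ 11 × 205.

36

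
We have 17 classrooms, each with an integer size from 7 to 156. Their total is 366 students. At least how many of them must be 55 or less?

12

Each value above 55 is at least 56, contributing at least 56 − 7 = 49 above the floor 7.
The sum exceeds the floor total 119 by 247, so at most ⌊247/49⌋ = 5 exceed 55, and at least 12 are ≤ 55.
Exactly 12 works: 12 values at 7 and 5 at 56 total 364; raise one of the low values by 2 (still ≤ 55) to hit 366.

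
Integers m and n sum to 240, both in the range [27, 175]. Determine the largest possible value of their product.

For a fixed sum, the product mn is largest when m and n are as close as possible.
Taking m = 120 and n = 120 (both in [27, 175]) gives mn = 14400.

14400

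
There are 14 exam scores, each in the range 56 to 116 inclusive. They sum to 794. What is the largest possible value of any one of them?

66

Maximizing one value means minimizing the remaining 13.
The other 13 contribute at least 13 × 56 = 728, leaving at most 794 − 728 = 66.
Since 66 ≤ 116, this is achievable: one at 66 and 13 at 56.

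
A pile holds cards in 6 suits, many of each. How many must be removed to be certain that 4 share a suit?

You could draw 3 of every suit without reaching 4 of any — 18 in all.
One more forces 4 of some suit, so 18 + 1 = 19.

19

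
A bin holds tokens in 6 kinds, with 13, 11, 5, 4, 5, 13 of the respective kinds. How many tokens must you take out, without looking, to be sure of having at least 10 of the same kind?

In the worst case you take as many as possible of each kind without reaching 10: 9 + 9 + 5 + 4 + 5 + 9 = 41.
The next one must give 10 of some kind, so 41 + 1 = 42.

42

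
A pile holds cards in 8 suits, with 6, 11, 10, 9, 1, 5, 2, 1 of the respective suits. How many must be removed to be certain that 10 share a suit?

43

In the worst case you take as many as possible of each suit without reaching 10: 6 + 9 + 9 + 9 + 1 + 5 + 2 + 1 = 42.
The next one must give 10 of some suit, so 42 + 1 = 43.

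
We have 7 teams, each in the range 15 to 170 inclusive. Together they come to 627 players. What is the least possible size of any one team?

To make one team as small as possible, make the other 6 as large as possible.
The other 6 can take up 6 × 170 = 1020 ≥ 627 − 15, so one team can sit at its floor of 15.
Achievable: one at 15 and the other 6 totalling 612, which fits since 6 × 15 ≤ 612 ≤ 6 × 170.

15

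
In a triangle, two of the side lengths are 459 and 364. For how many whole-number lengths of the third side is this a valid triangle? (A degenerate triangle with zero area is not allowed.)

The triangle inequality gives |459 − 364| < c < 459 + 364, i.e. 95 < c < 823.
So c can be any integer from 96 to 822: 727 values.

727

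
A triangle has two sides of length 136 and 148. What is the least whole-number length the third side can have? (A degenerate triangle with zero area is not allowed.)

The third side must exceed |136 − 148| = 12.
The smallest integer above 12 is 13.

13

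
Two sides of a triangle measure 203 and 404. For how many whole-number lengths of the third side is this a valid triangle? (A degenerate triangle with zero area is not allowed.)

The triangle inequality gives |203 − 404| < c < 203 + 404, i.e. 201 < c < 607.
So c can be any integer from 202 to 606: 405 values.

405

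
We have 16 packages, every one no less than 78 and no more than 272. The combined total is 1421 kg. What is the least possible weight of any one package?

78

Minimizing one value means maximizing the remaining 15.
The other 15 can take up 15 × 272 = 4080 ≥ 1421 − 78, so one package can sit at its floor of 78.
Achievable: one at 78 and the other 15 totalling 1343, which fits since 15 × 78 ≤ 1343 ≤ 15 × 272.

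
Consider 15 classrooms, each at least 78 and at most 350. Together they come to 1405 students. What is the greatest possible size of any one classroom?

313

Maximizing one value means minimizing the remaining 14.
The other 14 contribute at least 14 × 78 = 1092, leaving at most 1405 − 1092 = 313.
Since 313 ≤ 350, this is achievable: one at 313 and 14 at 78.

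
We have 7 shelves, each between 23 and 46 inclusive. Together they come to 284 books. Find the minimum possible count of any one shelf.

23

To make one shelf as small as possible, make the other 6 as large as possible.
The other 6 can take up 6 × 46 = 276 ≥ 284 − 23, so one shelf can sit at its floor of 23.
Achievable: one at 23 and the other 6 totalling 261, which fits since 6 × 23 ≤ 261 ≤ 6 × 46.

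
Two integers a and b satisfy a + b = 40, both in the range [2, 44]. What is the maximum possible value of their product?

400

With a + b fixed, ab peaks when the two are closest together.
Taking a = 20 and b = 20 (both in [2, 44]) gives ab = 400.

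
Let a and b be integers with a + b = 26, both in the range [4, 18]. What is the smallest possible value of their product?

144

ab = a(26 − a) is concave in a, so over [8, 18] it is minimized at an endpoint.
At the endpoint a = 8, b = 26 − 8 = 18, so ab = 8 × 18 = 144.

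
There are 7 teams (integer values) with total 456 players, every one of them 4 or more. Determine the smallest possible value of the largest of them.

If every one of the 7 were at most 65, the total would be at most 7 × 65 = 455 < 456.
Achievable: 1 of them at 66 and 6 at 65 total 456.

66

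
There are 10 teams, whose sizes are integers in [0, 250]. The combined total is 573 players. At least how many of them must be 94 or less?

If only k of them are at most 94, the other 10 − k are at least 95, so the total is at least (10 − k)·95 + k·0.
This is ≤ 573, so (10 − k)·95 + 0k ≤ 573, which gives k ≥ 4.
Exactly 4 works: 4 values at 0 and 6 at 95 total 570; raise one of the low values by 3 (still ≤ 94) to hit 573.

4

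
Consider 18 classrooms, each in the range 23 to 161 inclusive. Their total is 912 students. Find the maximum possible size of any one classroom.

Maximizing one value means minimizing the remaining 17.
The other 17 contribute at least 17 × 23 = 391, leaving at most 912 − 391 = 521.
But each classroom is capped at 161, so the maximum is 161.
Achievable: one at 161 and the other 17 totalling 751, which fits since 17 × 23 ≤ 751 ≤ 17 × 161.

161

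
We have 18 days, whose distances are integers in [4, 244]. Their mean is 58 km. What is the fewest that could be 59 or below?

1

The total is 18 × 58 = 1044.
If only k of them are at most 59, the other 18 − k are at least 60, so the total is at least (18 − k)·60 + k·4.
This is ≤ 1044, so (18 − k)·60 + 4k ≤ 1044, which gives k ≥ 1.
Exactly 1 works: 1 value at 4 and 17 at 60 total 1024; raise one of the low values by 20 (still ≤ 59) to hit 1044.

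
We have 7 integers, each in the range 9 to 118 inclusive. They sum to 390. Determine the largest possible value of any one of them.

118

Maximizing one value means minimizing the remaining 6.
The other 6 contribute at least 6 × 9 = 54, leaving at most 390 − 54 = 336.
But each integer is capped at 118, so the maximum is 118.
Achievable: one at 118 and the other 6 totalling 272, which fits since 6 × 9 ≤ 272 ≤ 6 × 118.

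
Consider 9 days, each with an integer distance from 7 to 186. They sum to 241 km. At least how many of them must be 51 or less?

6

If only k of them are at most 51, the other 9 − k are at least 52, so the total is at least (9 − k)·52 + k·7.
This is ≤ 241, so (9 − k)·52 + 7k ≤ 241, which gives k ≥ 6.
Exactly 6 works: 6 values at 7 and 3 at 52 total 198; raise one of the low values by 43 (still ≤ 51) to hit 241.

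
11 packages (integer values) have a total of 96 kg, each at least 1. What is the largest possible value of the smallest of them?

8

If every one of the 11 were at least 9, the total would be at least 11 × 9 = 99 > 96.
Equality holds with 3 values of 8 and 8 values of 9.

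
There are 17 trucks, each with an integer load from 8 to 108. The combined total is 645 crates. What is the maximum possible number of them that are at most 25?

Each value at 25 or below falls at least 108 − 25 = 83 short of the ceiling 108.
The ceiling total is 17 × 108 = 1836, and we need 645, so at most ⌊(1836 − 645)/83⌋ = 14 can be that low.
k = 14 is achieved by 14 values at 25 and 3 at 108, total 674; lower one of the 108's by 29 (still > 25) to reach 645.

14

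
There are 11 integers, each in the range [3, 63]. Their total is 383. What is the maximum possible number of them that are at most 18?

6

Suppose k of them are at most 18. Those contribute at most 18 each and the rest at most 63 each.
So the total is at most 18k + 63(11 − k) = 693 − 45k. This must still be ≥ 383, so k ≤ 6.
k = 6 is achieved by 6 values at 18 and 5 at 63, total 423; lower one of the 63's by 40 (still > 18) to reach 383.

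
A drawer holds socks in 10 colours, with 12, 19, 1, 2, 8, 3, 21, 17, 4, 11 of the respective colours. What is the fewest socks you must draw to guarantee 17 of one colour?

In the worst case you take as many as possible of each colour without reaching 17: 12 + 16 + 1 + 2 + 8 + 3 + 16 + 16 + 4 + 11 = 89.
The next one must give 17 of some colour, so 89 + 1 = 90.

90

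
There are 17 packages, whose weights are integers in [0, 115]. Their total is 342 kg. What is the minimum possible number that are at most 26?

5

If only k of them are at most 26, the other 17 − k are at least 27, so the total is at least (17 − k)·27 + k·0.
This is ≤ 342, so (17 − k)·27 + 0k ≤ 342, which gives k ≥ 5.
Exactly 5 works: 5 values at 0 and 12 at 27 total 324; raise one of the low values by 18 (still ≤ 26) to hit 342.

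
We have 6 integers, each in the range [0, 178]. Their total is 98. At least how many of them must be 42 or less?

Each value above 42 is at least 43, contributing at least 43 − 0 = 43 above the floor 0.
The sum exceeds the floor total 0 by 98, so at most ⌊98/43⌋ = 2 exceed 42, and at least 4 are ≤ 42.
Exactly 4 works: 4 values at 0 and 2 at 43 total 86; raise one of the low values by 12 (still ≤ 42) to hit 98.

4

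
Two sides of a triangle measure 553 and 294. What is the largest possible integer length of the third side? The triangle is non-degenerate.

846

The third side must be less than 553 + 294 = 847.
The largest integer below 847 is 846.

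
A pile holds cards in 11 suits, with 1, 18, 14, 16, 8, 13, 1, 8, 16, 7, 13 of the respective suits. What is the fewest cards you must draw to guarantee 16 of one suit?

111

In the worst case you take as many as possible of each suit without reaching 16: 1 + 15 + 14 + 15 + 8 + 13 + 1 + 8 + 15 + 7 + 13 = 110.
The next one must give 16 of some suit, so 110 + 1 = 111.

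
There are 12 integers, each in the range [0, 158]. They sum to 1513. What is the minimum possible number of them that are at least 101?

6

Each value short of 101 is at most 100, costing at least 158 − 100 = 58 against the maximum total of 1896.
We can afford to lose at most 1896 − 1513 = 383, so at most ⌊383/58⌋ = 6 fall short, and at least 6 are ≥ 101.
Exactly 6 works: 6 values at 158 and 6 at 100 total 1548; lower one of the high values by 35 (still ≥ 101) to hit 1513.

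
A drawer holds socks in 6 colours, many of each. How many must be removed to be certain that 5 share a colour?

25

You could draw 4 of every colour without reaching 5 of any — 24 in all.
One more forces 5 of some colour, so 24 + 1 = 25.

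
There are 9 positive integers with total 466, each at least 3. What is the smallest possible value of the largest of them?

52

If every one of the 9 were at most 51, the total would be at most 9 × 51 = 459 < 466.
Equality holds with 7 values of 52 and 2 values of 51.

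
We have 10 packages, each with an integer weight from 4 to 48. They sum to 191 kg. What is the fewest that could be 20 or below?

Each value above 20 is at least 21, contributing at least 21 − 4 = 17 above the floor 4.
The sum exceeds the floor total 40 by 151, so at most ⌊151/17⌋ = 8 exceed 20, and at least 2 are ≤ 20.
Exactly 2 works: 2 values at 4 and 8 at 21 total 176; raise one of the low values by 15 (still ≤ 20) to hit 191.

2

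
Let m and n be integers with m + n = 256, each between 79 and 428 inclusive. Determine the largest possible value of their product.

16384

mn = m(256 − m) is maximized when m is as near 256/2 as the bounds allow.
Taking m = 128 and n = 128 (both in [79, 428]) gives mn = 16384.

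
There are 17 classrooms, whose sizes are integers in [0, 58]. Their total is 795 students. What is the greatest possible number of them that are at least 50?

Suppose k of them are at least 50. Those contribute at least 50 each and the other 17 − k at least 0 each.
So the total is at least 50k + 0(17 − k) = 0 + 50k. This must be ≤ 795, giving k ≤ 15.
k = 15 is achieved by 15 values at 50 and 2 at 0, total 750; add 45 to one value (staying below 50) to reach 795.

15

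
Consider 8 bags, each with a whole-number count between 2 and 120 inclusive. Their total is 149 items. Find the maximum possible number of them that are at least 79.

With k values at 79 or above and the rest at least 2, the sum is at least 16 + 77k.
Since the sum is 149, we need 77k ≤ 133, i.e. k ≤ 1.
k = 1 is achieved by 1 value at 79 and 7 at 2, total 93; add 56 to one value (staying below 79) to reach 149.

1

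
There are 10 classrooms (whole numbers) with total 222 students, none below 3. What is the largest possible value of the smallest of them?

The average is 222/10 < 23, so some value is ≤ 22.
Achievable: 8 of them at 22 and 2 at 23 total 222.

22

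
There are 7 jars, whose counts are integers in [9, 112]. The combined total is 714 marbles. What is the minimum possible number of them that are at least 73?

Suppose at most 7 − j of them reach 73; then j values are ≤ 72 and the rest ≤ 112.
The total is then ≤ 72·j + 112·(7 − j) = 784 − 40j. For this to be ≥ 714 we need j ≤ 1, so at least 7 − 1 = 6 must reach 73.
Exactly 6 works: 6 values at 112 and 1 at 72 total 744; lower one of the high values by 30 (still ≥ 73) to hit 714.

6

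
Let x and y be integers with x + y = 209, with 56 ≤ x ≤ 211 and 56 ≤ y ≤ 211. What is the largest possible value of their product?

10920

With x + y fixed, xy peaks when the two are closest together.
Taking x = 104 and y = 105 (both in [56, 211]) gives xy = 10920.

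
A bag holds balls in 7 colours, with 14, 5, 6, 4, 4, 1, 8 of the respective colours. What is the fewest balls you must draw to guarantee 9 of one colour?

37

In the worst case you take as many as possible of each colour without reaching 9: 8 + 5 + 6 + 4 + 4 + 1 + 8 = 36.
The next one must give 9 of some colour, so 36 + 1 = 37.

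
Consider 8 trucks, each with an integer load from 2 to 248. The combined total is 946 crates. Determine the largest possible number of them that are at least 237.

With k values at 237 or above and the rest at least 2, the sum is at least 16 + 235k.
Since the sum is 946, we need 235k ≤ 930, i.e. k ≤ 3.
k = 3 is achieved by 3 values at 237 and 5 at 2, total 721; add 225 to one value (staying below 237) to reach 946.

3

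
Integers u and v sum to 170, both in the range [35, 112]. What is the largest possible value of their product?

7225

With u + v fixed, uv peaks when the two are closest together.
Taking u = 85 and v = 85 (both in [35, 112]) gives uv = 7225.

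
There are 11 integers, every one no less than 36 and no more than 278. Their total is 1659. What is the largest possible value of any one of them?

Maximizing one value means minimizing the remaining 10.
The other 10 contribute at least 10 × 36 = 360, leaving at most 1659 − 360 = 1299.
But each integer is capped at 278, so the maximum is 278.
Achievable: one at 278 and the other 10 totalling 1381, which fits since 10 × 36 ≤ 1381 ≤ 10 × 278.

278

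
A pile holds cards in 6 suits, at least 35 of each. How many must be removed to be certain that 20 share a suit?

115

In the worst case you draw 19 of each of the 6 suits: 6 × 19 = 114.
One more forces 20 of some suit, so 114 + 1 = 115.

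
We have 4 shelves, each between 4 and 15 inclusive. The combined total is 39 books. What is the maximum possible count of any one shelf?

Maximizing one value means minimizing the remaining 3.
The other 3 contribute at least 3 × 4 = 12, leaving at most 39 − 12 = 27.
But each shelf is capped at 15, so the maximum is 15.
Achievable: one at 15 and the other 3 totalling 24, which fits since 3 × 4 ≤ 24 ≤ 3 × 15.

15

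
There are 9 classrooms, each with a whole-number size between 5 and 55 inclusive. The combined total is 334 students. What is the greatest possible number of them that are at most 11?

3

Each value at 11 or below falls at least 55 − 11 = 44 short of the ceiling 55.
The ceiling total is 9 × 55 = 495, and we need 334, so at most ⌊(495 − 334)/44⌋ = 3 can be that low.
k = 3 is achieved by 3 values at 11 and 6 at 55, total 363; lower one of the 55's by 29 (still > 11) to reach 334.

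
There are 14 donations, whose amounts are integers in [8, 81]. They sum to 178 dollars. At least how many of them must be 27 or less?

Let j be the number exceeding 27. Then the total is ≥ 28·j + 8·(14 − j) = 112 + 20j.
So 20j ≤ 66 and j ≤ 3; hence at least 14 − 3 = 11 are ≤ 27.
Exactly 11 works: 11 values at 8 and 3 at 28 total 172; raise one of the low values by 6 (still ≤ 27) to hit 178.

11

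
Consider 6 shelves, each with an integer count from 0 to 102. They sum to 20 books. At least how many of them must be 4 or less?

2

If only k of them are at most 4, the other 6 − k are at least 5, so the total is at least (6 − k)·5 + k·0.
This is ≤ 20, so (6 − k)·5 + 0k ≤ 20, which gives k ≥ 2.
Exactly 2 works: 2 values at 0 and 4 at 5 total 20.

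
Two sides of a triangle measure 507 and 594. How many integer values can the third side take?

1013

The triangle inequality gives |507 − 594| < c < 507 + 594, i.e. 87 < c < 1101.
So c can be any integer from 88 to 1100: 1013 values.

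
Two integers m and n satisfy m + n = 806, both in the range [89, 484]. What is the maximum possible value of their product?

162409

With m + n fixed, mn peaks when the two are closest together.
Taking m = 403 and n = 403 (both in [89, 484]) gives mn = 162409.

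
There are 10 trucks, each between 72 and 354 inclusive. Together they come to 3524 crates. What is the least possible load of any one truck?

338

Minimizing one value means maximizing the remaining 9.
The other 9 contribute at most 9 × 354 = 3186, leaving at least 3524 − 3186 = 338.
Since 338 ≥ 72, this is achievable: one at 338 and 9 at 354.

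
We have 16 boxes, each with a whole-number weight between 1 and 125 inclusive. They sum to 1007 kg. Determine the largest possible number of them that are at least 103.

9

If k of the values are ≥ 103, the total is ≥ 103k + 1(16 − k).
Setting 103k + 1(16 − k) ≤ 1007 gives 102k ≤ 991, so k ≤ 9.
k = 9 is achieved by 9 values at 103 and 7 at 1, total 934; add 73 to one value (staying below 103) to reach 1007.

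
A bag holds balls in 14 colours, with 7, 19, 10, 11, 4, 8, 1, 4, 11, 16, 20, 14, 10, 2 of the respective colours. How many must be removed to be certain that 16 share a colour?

In the worst case you take as many as possible of each colour without reaching 16: 7 + 15 + 10 + 11 + 4 + 8 + 1 + 4 + 11 + 15 + 15 + 14 + 10 + 2 = 127.
The next one must give 16 of some colour, so 127 + 1 = 128.

128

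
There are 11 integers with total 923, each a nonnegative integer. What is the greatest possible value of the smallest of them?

83

The 11 values sum to 923, so their minimum is at most ⌊923/11⌋ = 83.
Taking 1 copy of 83 and 10 copies of 84 gives exactly 923, so 83 is attained.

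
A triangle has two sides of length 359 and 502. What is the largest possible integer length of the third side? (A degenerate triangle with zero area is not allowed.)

The third side must be less than 359 + 502 = 861.
The largest integer below 861 is 860.

860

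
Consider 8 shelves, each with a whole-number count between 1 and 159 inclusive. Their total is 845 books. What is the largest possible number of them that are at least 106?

Suppose k of them are at least 106. Those contribute at least 106 each and the other 8 − k at least 1 each.
So the total is at least 106k + 1(8 − k) = 8 + 105k. This must be ≤ 845, giving k ≤ 7.
k = 7 is achieved by 7 values at 106 and 1 at 1, total 743; add 102 to one value (staying below 106) to reach 845.

7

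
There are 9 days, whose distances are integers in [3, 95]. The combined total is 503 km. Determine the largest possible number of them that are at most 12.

4

Each value at 12 or below falls at least 95 − 12 = 83 short of the ceiling 95.
The ceiling total is 9 × 95 = 855, and we need 503, so at most ⌊(855 − 503)/83⌋ = 4 can be that low.
k = 4 is achieved by 4 values at 12 and 5 at 95, total 523; lower one of the 95's by 20 (still > 12) to reach 503.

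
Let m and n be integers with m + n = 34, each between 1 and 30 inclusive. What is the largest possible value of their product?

With m + n fixed, mn peaks when the two are closest together.
Taking m = 17 and n = 17 (both in [1, 30]) gives mn = 289.

289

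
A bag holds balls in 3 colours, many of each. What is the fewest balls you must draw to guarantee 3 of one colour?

7

You could draw 2 of every colour without reaching 3 of any — 6 in all.
One more forces 3 of some colour, so 6 + 1 = 7.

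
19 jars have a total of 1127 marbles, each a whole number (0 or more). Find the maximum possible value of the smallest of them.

59

If every one of the 19 were at least 60, the total would be at least 19 × 60 = 1140 > 1127.
Taking 13 copies of 59 and 6 copies of 60 gives exactly 1127, so 59 is attained.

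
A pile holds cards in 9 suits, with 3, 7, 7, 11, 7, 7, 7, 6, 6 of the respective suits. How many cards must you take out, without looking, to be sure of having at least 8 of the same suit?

58

In the worst case you take as many as possible of each suit without reaching 8: 3 + 7 + 7 + 7 + 7 + 7 + 7 + 6 + 6 = 57.
The next one must give 8 of some suit, so 57 + 1 = 58.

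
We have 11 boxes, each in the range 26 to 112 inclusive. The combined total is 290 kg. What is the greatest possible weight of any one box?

30

To make one box as large as possible, make the other 10 as small as possible.
The other 10 contribute at least 10 × 26 = 260, leaving at most 290 − 260 = 30.
Since 30 ≤ 112, this is achievable: one at 30 and 10 at 26.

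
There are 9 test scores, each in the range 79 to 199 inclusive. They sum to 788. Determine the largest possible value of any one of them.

Maximizing one value means minimizing the remaining 8.
The other 8 contribute at least 8 × 79 = 632, leaving at most 788 − 632 = 156.
Since 156 ≤ 199, this is achievable: one at 156 and 8 at 79.

156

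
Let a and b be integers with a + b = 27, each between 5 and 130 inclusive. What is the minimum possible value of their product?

110

For a fixed sum, ab is smallest when a and b are as far apart as possible.
The extreme feasible split is a = 5, b = 22, giving ab = 110.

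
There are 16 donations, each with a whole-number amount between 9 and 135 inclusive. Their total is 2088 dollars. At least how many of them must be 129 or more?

Each value short of 129 is at most 128, costing at least 135 − 128 = 7 against the maximum total of 2160.
We can afford to lose at most 2160 − 2088 = 72, so at most ⌊72/7⌋ = 10 fall short, and at least 6 are ≥ 129.
Exactly 6 works: 6 values at 135 and 10 at 128 total 2090; lower one of the high values by 2 (still ≥ 129) to hit 2088.

6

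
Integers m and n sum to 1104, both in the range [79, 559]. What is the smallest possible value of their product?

For a fixed sum, mn is smallest when m and n are as far apart as possible.
At the endpoint m = 545, n = 1104 − 545 = 559, so mn = 545 × 559 = 304655.

304655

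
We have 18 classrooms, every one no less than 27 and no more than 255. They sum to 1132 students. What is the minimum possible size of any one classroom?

27

Minimizing one value means maximizing the remaining 17.
The other 17 can take up 17 × 255 = 4335 ≥ 1132 − 27, so one classroom can sit at its floor of 27.
Achievable: one at 27 and the other 17 totalling 1105, which fits since 17 × 27 ≤ 1105 ≤ 17 × 255.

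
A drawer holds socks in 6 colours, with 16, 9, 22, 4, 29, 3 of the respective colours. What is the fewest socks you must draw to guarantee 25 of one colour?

79

In the worst case you take as many as possible of each colour without reaching 25: 16 + 9 + 22 + 4 + 24 + 3 = 78.
The next one must give 25 of some colour, so 78 + 1 = 79.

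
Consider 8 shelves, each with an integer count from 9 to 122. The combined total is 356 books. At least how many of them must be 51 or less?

2

If only k of them are at most 51, the other 8 − k are at least 52, so the total is at least (8 − k)·52 + k·9.
This is ≤ 356, so (8 − k)·52 + 9k ≤ 356, which gives k ≥ 2.
Exactly 2 works: 2 values at 9 and 6 at 52 total 330; raise one of the low values by 26 (still ≤ 51) to hit 356.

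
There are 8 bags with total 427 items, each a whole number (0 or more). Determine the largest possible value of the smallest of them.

53

The average is 427/8 < 54, so some value is ≤ 53.
Taking 5 copies of 53 and 3 copies of 54 gives exactly 427, so 53 is attained.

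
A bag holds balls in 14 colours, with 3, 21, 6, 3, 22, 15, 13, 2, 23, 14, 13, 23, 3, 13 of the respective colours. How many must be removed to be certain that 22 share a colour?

In the worst case you take as many as possible of each colour without reaching 22: 3 + 21 + 6 + 3 + 21 + 15 + 13 + 2 + 21 + 14 + 13 + 21 + 3 + 13 = 169.
The next one must give 22 of some colour, so 169 + 1 = 170.

170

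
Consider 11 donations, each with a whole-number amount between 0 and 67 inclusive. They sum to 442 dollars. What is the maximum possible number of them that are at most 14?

Each value at 14 or below falls at least 67 − 14 = 53 short of the ceiling 67.
The ceiling total is 11 × 67 = 737, and we need 442, so at most ⌊(737 − 442)/53⌋ = 5 can be that low.
k = 5 is achieved by 5 values at 14 and 6 at 67, total 472; lower one of the 67's by 30 (still > 14) to reach 442.

5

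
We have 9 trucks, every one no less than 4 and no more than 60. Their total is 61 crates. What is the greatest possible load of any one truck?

29

To make one truck as large as possible, make the other 8 as small as possible.
The other 8 contribute at least 8 × 4 = 32, leaving at most 61 − 32 = 29.
Since 29 ≤ 60, this is achievable: one at 29 and 8 at 4.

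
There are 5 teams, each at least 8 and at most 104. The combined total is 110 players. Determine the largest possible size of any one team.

Maximizing one value means minimizing the remaining 4.
The other 4 contribute at least 4 × 8 = 32, leaving at most 110 − 32 = 78.
Since 78 ≤ 104, this is achievable: one at 78 and 4 at 8.

78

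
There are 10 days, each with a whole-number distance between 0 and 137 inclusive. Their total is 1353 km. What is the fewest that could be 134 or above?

6

If only k of them are at least 134, the other 10 − k are at most 133, so the total is at most k·137 + (10 − k)·133.
This must reach 1353, so k·137 + (10 − k)·133 ≥ 1353, giving k ≥ 6.
Exactly 6 works: 6 values at 137 and 4 at 133 total 1354; lower one of the high values by 1 (still ≥ 134) to hit 1353.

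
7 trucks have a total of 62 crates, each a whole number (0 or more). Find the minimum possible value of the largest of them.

Some value must be at least ⌈62/7⌉ = 9, since 7 × 8 = 56 < 62.
Taking 1 copy of 8 and 6 copies of 9 gives exactly 62, so 9 is attained.

9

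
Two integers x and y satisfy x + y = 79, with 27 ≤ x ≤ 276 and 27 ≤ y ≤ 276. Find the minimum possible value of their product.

xy = x(79 − x) is concave in x, so over [27, 52] it is minimized at an endpoint.
At the endpoint x = 27, y = 79 − 27 = 52, so xy = 27 × 52 = 1404.

1404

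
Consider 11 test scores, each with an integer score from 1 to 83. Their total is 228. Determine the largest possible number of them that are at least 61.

3

With k values at 61 or above and the rest at least 1, the sum is at least 11 + 60k.
Since the sum is 228, we need 60k ≤ 217, i.e. k ≤ 3.
k = 3 is achieved by 3 values at 61 and 8 at 1, total 191; add 37 to one value (staying below 61) to reach 228.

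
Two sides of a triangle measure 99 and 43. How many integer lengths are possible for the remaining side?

The triangle inequality gives |99 − 43| < c < 99 + 43, i.e. 56 < c < 142.
So c can be any integer from 57 to 141: 85 values.

85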